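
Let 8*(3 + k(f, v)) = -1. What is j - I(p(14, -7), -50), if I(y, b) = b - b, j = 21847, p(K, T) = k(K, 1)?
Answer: 21847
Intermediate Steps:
k(f, v) = -25/8 (k(f, v) = -3 + (⅛)*(-1) = -3 - ⅛ = -25/8)
p(K, T) = -25/8
I(y, b) = 0
j - I(p(14, -7), -50) = 21847 - 1*0 = 21847 + 0 = 21847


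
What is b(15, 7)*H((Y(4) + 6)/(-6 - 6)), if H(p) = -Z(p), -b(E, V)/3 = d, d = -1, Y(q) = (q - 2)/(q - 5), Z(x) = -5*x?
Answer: -5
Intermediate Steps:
Y(q) = (-2 + q)/(-5 + q)
b(E, V) = 3 (b(E, V) = -3*(-1) = 3)
H(p) = 5*p (H(p) = -(-5)*p = 5*p)
b(15, 7)*H((Y(4) + 6)/(-6 - 6)) = 3*(5*(((-2 + 4)/(-5 + 4) + 6)/(-6 - 6))) = 3*(5*((2/(-1) + 6)/(-12))) = 3*(5*((-1*2 + 6)*(-1/12))) = 3*(5*((-2 + 6)*(-1/12))) = 3*(5*(4*(-1/12))) = 3*(5*(-⅓)) = 3*(-5/3) = -5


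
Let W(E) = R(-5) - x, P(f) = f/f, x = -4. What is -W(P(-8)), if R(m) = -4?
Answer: 0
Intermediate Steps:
P(f) = 1
W(E) = 0 (W(E) = -4 - 1*(-4) = -4 + 4 = 0)
-W(P(-8)) = -1*0 = 0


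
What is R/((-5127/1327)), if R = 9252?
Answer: -4092468/1709 ≈ -2394.7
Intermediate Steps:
R/((-5127/1327)) = 9252/((-5127/1327)) = 9252/((-5127*1/1327)) = 9252/(-5127/1327) = 9252*(-1327/5127) = -4092468/1709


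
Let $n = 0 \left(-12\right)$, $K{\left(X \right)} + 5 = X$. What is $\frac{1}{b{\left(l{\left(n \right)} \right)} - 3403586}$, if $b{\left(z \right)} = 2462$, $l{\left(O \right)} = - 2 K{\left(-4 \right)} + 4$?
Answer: $- \frac{1}{3401124} \approx -2.9402 \cdot 10^{-7}$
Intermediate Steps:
$K{\left(X \right)} = -5 + X$
$n = 0$
$l{\left(O \right)} = 22$ ($l{\left(O \right)} = - 2 \left(-5 - 4\right) + 4 = \left(-2\right) \left(-9\right) + 4 = 18 + 4 = 22$)
$\frac{1}{b{\left(l{\left(n \right)} \right)} - 3403586} = \frac{1}{2462 - 3403586} = \frac{1}{-3401124} = - \frac{1}{3401124}$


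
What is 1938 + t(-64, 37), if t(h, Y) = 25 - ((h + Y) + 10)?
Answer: 1980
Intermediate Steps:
t(h, Y) = 15 - Y - h (t(h, Y) = 25 - ((Y + h) + 10) = 25 - (10 + Y + h) = 25 + (-10 - Y - h) = 15 - Y - h)
1938 + t(-64, 37) = 1938 + (15 - 1*37 - 1*(-64)) = 1938 + (15 - 37 + 64) = 1938 + 42 = 1980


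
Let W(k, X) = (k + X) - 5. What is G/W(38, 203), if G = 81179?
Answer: 81179/236 ≈ 343.98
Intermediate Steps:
W(k, X) = -5 + X + k (W(k, X) = (X + k) - 5 = -5 + X + k)
G/W(38, 203) = 81179/(-5 + 203 + 38) = 81179/236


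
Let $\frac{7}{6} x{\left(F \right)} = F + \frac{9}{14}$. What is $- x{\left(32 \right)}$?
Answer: $- \frac{1371}{49} \approx -27.98$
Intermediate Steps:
$x{\left(F \right)} = \frac{27}{49} + \frac{6 F}{7}$ ($x{\left(F \right)} = \frac{6 \left(F + \frac{9}{14}\right)}{7} = \frac{6 \left(\frac{9}{14} + F\right)}{7} = \frac{27}{49} + \frac{6 F}{7}$)
$- x{\left(32 \right)} = - (\frac{27}{49} + \frac{6}{7} \cdot 32) = - (\frac{27}{49} + \frac{192}{7}) = \left(-1\right) \frac{1371}{49} = - \frac{1371}{49}$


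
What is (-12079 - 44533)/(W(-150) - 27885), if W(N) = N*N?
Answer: 56612/5385 ≈ 10.513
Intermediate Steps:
W(N) = N²
(-12079 - 44533)/(W(-150) - 27885) = (-12079 - 44533)/((-150)² - 27885) = -56612/(22500 - 27885) = -56612/(-5385) = -56612*(-1/5385) = 56612/5385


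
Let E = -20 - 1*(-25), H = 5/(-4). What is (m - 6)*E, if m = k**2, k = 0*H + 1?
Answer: -25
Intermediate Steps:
H = -5/4 (H = 5*(-1/4) = -5/4 ≈ -1.2500)
k = 1 (k = 0*(-5/4) + 1 = 0 + 1 = 1)
E = 5 (E = -20 + 25 = 5)
m = 1 (m = 1**2 = 1)
(m - 6)*E = (1 - 6)*5 = -5*5 = -25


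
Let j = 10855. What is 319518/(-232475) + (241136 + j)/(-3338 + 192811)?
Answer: -1958426289/44047735675 ≈ -0.044461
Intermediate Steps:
319518/(-232475) + (241136 + j)/(-3338 + 192811) = 319518/(-232475) + (241136 + 10855)/(-3338 + 192811) = 319518*(-1/232475) + 251991/189473 = -319518/232475 + 251991*(1/189473) = -319518/232475 + 251991/189473 = -1958426289/44047735675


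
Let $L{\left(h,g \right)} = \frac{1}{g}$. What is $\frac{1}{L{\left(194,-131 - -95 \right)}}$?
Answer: $-36$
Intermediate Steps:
$\frac{1}{L{\left(194,-131 - -95 \right)}} = \frac{1}{\frac{1}{-131 - -95}} = \frac{1}{\frac{1}{-131 + 95}} = \frac{1}{\frac{1}{-36}} = \frac{1}{- \frac{1}{36}} = -36$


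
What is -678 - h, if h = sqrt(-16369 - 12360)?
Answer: -678 - I*sqrt(28729) ≈ -678.0 - 169.5*I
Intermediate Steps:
h = I*sqrt(28729) (h = sqrt(-28729) = I*sqrt(28729) ≈ 169.5*I)
-678 - h = -678 - I*sqrt(28729)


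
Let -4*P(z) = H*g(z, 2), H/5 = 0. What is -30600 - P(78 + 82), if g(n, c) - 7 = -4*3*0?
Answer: -30600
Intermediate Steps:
H = 0 (H = 5*0 = 0)
g(n, c) = 7 (g(n, c) = 7 - 4*3*0 = 7 - 12*0 = 7 + 0 = 7)
P(z) = 0 (P(z) = -0*7 = -¼*0 = 0)
-30600 - P(78 + 82) = -30600 - 1*0 = -30600 + 0 = -30600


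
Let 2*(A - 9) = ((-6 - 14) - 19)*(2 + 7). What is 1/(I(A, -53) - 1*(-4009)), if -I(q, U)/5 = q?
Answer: 2/9683 ≈ 0.00020655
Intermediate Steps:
A = -333/2 (A = 9 + (((-6 - 14) - 19)*(2 + 7))/2 = 9 + ((-20 - 19)*9)/2 = 9 + (-39*9)/2 = 9 + (1/2)*(-351) = 9 - 351/2 = -333/2 ≈ -166.50)
I(q, U) = -5*q
1/(I(A, -53) - 1*(-4009)) = 1/(-5*(-333/2) - 1*(-4009)) = 1/(1665/2 + 4009) = 1/(9683/2) = 2/9683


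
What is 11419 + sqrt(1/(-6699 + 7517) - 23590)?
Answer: 11419 + I*sqrt(15784634342)/818 ≈ 11419.0 + 153.59*I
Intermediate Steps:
11419 + sqrt(1/(-6699 + 7517) - 23590) = 11419 + sqrt(1/818 - 23590) = 11419 + sqrt(-19296619/818) = 11419 + I*sqrt(15784634342)/818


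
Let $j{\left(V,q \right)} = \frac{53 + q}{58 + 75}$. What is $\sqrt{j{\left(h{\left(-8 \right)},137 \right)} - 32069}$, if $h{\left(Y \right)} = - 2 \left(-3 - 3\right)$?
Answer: $\frac{i \sqrt{1571311}}{7} \approx 179.07 i$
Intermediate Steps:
$h{\left(Y \right)} = 12$ ($h{\left(Y \right)} = \left(-2\right) \left(-6\right) = 12$)
$j{\left(V,q \right)} = \frac{53}{133} + \frac{q}{133}$ ($j{\left(V,q \right)} = \frac{53 + q}{133} = \left(53 + q\right) \frac{1}{133} = \frac{53}{133} + \frac{q}{133}$)
$\sqrt{j{\left(h{\left(-8 \right)},137 \right)} - 32069} = \sqrt{\left(\frac{53}{133} + \frac{1}{133} \cdot 137\right) - 32069} = \sqrt{\left(\frac{53}{133} + \frac{137}{133}\right) - 32069} = \sqrt{\frac{10}{7} - 32069} = \sqrt{- \frac{224473}{7}} = \frac{i \sqrt{1571311}}{7}$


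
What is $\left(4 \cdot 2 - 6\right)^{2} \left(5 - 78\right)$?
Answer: $-292$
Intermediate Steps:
$\left(4 \cdot 2 - 6\right)^{2} \left(5 - 78\right) = \left(8 - 6\right)^{2} \left(-73\right) = 2^{2} \left(-73\right) = 4 \left(-73\right) = -292$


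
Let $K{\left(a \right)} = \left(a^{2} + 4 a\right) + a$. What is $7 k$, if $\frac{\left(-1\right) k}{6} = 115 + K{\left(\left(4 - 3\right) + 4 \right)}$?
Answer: $-6930$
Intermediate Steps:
$K{\left(a \right)} = a^{2} + 5 a$
$k = -990$ ($k = - 6 \left(115 + \left(\left(4 - 3\right) + 4\right) \left(5 + \left(\left(4 - 3\right) + 4\right)\right)\right) = - 6 \left(115 + \left(1 + 4\right) \left(5 + \left(1 + 4\right)\right)\right) = - 6 \left(115 + 5 \left(5 + 5\right)\right) = - 6 \left(115 + 5 \cdot 10\right) = - 6 \left(115 + 50\right) = \left(-6\right) 165 = -990$)
$7 k = 7 \left(-990\right) = -6930$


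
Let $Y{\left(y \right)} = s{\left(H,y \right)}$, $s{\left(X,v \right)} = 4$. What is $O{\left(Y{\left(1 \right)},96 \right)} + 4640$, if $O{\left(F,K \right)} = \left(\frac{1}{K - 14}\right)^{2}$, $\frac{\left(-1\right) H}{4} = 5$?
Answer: $\frac{31199361}{6724} \approx 4640.0$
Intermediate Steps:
$H = -20$ ($H = \left(-4\right) 5 = -20$)
$Y{\left(y \right)} = 4$
$O{\left(F,K \right)} = \frac{1}{\left(-14 + K\right)^{2}}$ ($O{\left(F,K \right)} = \left(\frac{1}{-14 + K}\right)^{2} = \frac{1}{\left(-14 + K\right)^{2}}$)
$O{\left(Y{\left(1 \right)},96 \right)} + 4640 = \frac{1}{\left(-14 + 96\right)^{2}} + 4640 = \frac{1}{6724} + 4640 = \frac{31199361}{6724}$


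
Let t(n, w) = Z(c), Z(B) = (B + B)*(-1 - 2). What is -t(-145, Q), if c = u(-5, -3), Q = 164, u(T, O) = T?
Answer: -30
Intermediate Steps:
c = -5
Z(B) = -6*B (Z(B) = (2*B)*(-3) = -6*B)
t(n, w) = 30 (t(n, w) = -6*(-5) = 30)
-t(-145, Q) = -1*30 = -30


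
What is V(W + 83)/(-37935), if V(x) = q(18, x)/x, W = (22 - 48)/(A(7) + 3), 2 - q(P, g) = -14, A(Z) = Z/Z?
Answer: -32/5804055 ≈ -5.5134e-6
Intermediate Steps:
A(Z) = 1
q(P, g) = 16 (q(P, g) = 2 - 1*(-14) = 2 + 14 = 16)
W = -13/2 (W = (22 - 48)/(1 + 3) = -26/4 = -26*1/4 = -13/2 ≈ -6.5000)
V(x) = 16/x
V(W + 83)/(-37935) = (16/(-13/2 + 83))/(-37935) = (16/(153/2))*(-1/37935) = (16*(2/153))*(-1/37935) = (32/153)*(-1/37935) = -32/5804055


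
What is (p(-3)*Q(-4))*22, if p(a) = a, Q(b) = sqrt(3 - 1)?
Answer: -66*sqrt(2) ≈ -93.338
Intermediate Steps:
Q(b) = sqrt(2)
(p(-3)*Q(-4))*22 = -3*sqrt(2)*22 = -66*sqrt(2)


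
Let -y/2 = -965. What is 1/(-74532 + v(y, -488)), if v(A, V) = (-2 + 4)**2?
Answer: -1/74528 ≈ -1.3418e-5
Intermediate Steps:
y = 1930 (y = -2*(-965) = 1930)
v(A, V) = 4 (v(A, V) = 2**2 = 4)
1/(-74532 + v(y, -488)) = 1/(-74532 + 4) = 1/(-74528) = -1/74528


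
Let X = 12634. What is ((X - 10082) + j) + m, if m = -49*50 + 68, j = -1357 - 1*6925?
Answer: -8112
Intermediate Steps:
j = -8282 (j = -1357 - 6925 = -8282)
m = -2382 (m = -2450 + 68 = -2382)
((X - 10082) + j) + m = ((12634 - 10082) - 8282) - 2382 = (2552 - 8282) - 2382 = -5730 - 2382 = -8112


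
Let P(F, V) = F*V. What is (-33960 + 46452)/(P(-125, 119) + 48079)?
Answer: 1041/2767 ≈ 0.37622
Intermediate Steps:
(-33960 + 46452)/(P(-125, 119) + 48079) = (-33960 + 46452)/(-125*119 + 48079) = 12492/(-14875 + 48079) = 12492/33204 = 12492*(1/33204) = 1041/2767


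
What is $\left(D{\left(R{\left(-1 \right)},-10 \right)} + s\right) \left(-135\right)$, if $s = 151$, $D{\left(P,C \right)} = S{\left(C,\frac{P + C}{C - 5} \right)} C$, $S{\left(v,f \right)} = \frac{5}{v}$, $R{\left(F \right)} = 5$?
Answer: $-21060$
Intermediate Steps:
$D{\left(P,C \right)} = 5$ ($D{\left(P,C \right)} = \frac{5}{C} C = 5$)
$\left(D{\left(R{\left(-1 \right)},-10 \right)} + s\right) \left(-135\right) = \left(5 + 151\right) \left(-135\right) = 156 \left(-135\right) = -21060$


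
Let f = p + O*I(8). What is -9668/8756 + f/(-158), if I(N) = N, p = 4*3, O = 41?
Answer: -563073/172931 ≈ -3.2561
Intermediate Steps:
p = 12
f = 340 (f = 12 + 41*8 = 12 + 328 = 340)
-9668/8756 + f/(-158) = -9668/8756 + 340/(-158) = -9668*1/8756 + 340*(-1/158) = -2417/2189 - 170/79 = -563073/172931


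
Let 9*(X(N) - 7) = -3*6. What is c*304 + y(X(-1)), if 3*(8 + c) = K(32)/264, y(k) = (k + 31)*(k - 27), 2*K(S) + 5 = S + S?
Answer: -318055/99 ≈ -3212.7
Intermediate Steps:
K(S) = -5/2 + S (K(S) = -5/2 + (S + S)/2 = -5/2 + (2*S)/2 = -5/2 + S)
X(N) = 5 (X(N) = 7 + (-3*6)/9 = 7 + (⅑)*(-18) = 7 - 2 = 5)
y(k) = (-27 + k)*(31 + k) (y(k) = (31 + k)*(-27 + k) = (-27 + k)*(31 + k))
c = -12613/1584 (c = -8 + ((-5/2 + 32)/264)/3 = -8 + ((59/2)*(1/264))/3 = -8 + (⅓)*(59/528) = -8 + 59/1584 = -12613/1584 ≈ -7.9628)
c*304 + y(X(-1)) = -12613/1584*304 + (-837 + 5² + 4*5) = -239647/99 + (-837 + 25 + 20) = -239647/99 - 792 = -318055/99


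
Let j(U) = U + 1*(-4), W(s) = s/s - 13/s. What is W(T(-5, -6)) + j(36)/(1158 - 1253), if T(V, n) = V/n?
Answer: -1419/95 ≈ -14.937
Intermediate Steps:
W(s) = 1 - 13/s
j(U) = -4 + U (j(U) = U - 4 = -4 + U)
W(T(-5, -6)) + j(36)/(1158 - 1253) = (-13 - 5/(-6))/((-5/(-6))) + (-4 + 36)/(1158 - 1253) = (-13 - 5*(-1/6))/((-5*(-1/6))) + 32/(-95) = (-13 + 5/6)/(5/6) - 1/95*32 = (6/5)*(-73/6) - 32/95 = -73/5 - 32/95 = -1419/95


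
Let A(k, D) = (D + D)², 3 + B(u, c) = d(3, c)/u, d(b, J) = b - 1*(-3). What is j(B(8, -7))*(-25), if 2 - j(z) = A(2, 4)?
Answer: 1550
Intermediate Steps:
d(b, J) = 3 + b (d(b, J) = b + 3 = 3 + b)
B(u, c) = -3 + 6/u (B(u, c) = -3 + (3 + 3)/u = -3 + 6/u)
A(k, D) = 4*D² (A(k, D) = (2*D)² = 4*D²)
j(z) = -62 (j(z) = 2 - 4*4² = 2 - 4*16 = 2 - 1*64 = 2 - 64 = -62)
j(B(8, -7))*(-25) = -62*(-25) = 1550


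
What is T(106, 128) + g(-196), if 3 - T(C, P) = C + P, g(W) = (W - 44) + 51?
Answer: -420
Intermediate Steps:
g(W) = 7 + W (g(W) = (-44 + W) + 51 = 7 + W)
T(C, P) = 3 - C - P (T(C, P) = 3 - (C + P) = 3 + (-C - P) = 3 - C - P)
T(106, 128) + g(-196) = (3 - 1*106 - 1*128) + (7 - 196) = (3 - 106 - 128) - 189 = -231 - 189 = -420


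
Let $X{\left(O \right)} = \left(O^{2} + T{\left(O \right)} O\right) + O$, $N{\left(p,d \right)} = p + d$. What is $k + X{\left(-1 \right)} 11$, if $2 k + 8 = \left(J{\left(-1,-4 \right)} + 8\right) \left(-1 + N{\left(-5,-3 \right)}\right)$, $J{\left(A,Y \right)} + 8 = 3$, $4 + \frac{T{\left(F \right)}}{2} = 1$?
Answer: $\frac{97}{2} \approx 48.5$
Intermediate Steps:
$T{\left(F \right)} = -6$ ($T{\left(F \right)} = -8 + 2 \cdot 1 = -8 + 2 = -6$)
$N{\left(p,d \right)} = d + p$
$J{\left(A,Y \right)} = -5$ ($J{\left(A,Y \right)} = -8 + 3 = -5$)
$X{\left(O \right)} = O^{2} - 5 O$ ($X{\left(O \right)} = \left(O^{2} - 6 O\right) + O = O^{2} - 5 O$)
$k = - \frac{35}{2}$ ($k = -4 + \frac{\left(-5 + 8\right) \left(-1 - 8\right)}{2} = -4 + \frac{3 \left(-1 - 8\right)}{2} = -4 + \frac{3 \left(-9\right)}{2} = -4 + \frac{1}{2} \left(-27\right) = -4 - \frac{27}{2} = - \frac{35}{2} \approx -17.5$)
$k + X{\left(-1 \right)} 11 = - \frac{35}{2} + - (-5 - 1) 11 = - \frac{35}{2} + \left(-1\right) \left(-6\right) 11 = - \frac{35}{2} + 6 \cdot 11 = - \frac{35}{2} + 66 = \frac{97}{2}$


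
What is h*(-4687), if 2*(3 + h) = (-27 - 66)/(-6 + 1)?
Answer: -295281/10 ≈ -29528.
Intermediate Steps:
h = 63/10 (h = -3 + ((-27 - 66)/(-6 + 1))/2 = -3 + (-93/(-5))/2 = -3 + (-93*(-⅕))/2 = -3 + (½)*(93/5) = -3 + 93/10 = 63/10 ≈ 6.3000)
h*(-4687) = (63/10)*(-4687) = -295281/10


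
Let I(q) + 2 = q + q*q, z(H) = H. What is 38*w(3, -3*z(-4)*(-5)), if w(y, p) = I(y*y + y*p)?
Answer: 1104584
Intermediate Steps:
I(q) = -2 + q + q² (I(q) = -2 + (q + q*q) = -2 + (q + q²) = -2 + q + q²)
w(y, p) = -2 + y² + (y² + p*y)² + p*y (w(y, p) = -2 + (y*y + y*p) + (y*y + y*p)² = -2 + (y² + p*y) + (y² + p*y)² = -2 + y² + (y² + p*y)² + p*y)
38*w(3, -3*z(-4)*(-5)) = 38*(-2 + 3*(-3*(-4)*(-5) + 3) + 3²*(-3*(-4)*(-5) + 3)²) = 38*(-2 + 3*(12*(-5) + 3) + 9*(12*(-5) + 3)²) = 38*(-2 + 3*(-60 + 3) + 9*(-60 + 3)²) = 38*(-2 + 3*(-57) + 9*(-57)²) = 38*(-2 - 171 + 9*3249) = 38*(-2 - 171 + 29241) = 38*29068 = 1104584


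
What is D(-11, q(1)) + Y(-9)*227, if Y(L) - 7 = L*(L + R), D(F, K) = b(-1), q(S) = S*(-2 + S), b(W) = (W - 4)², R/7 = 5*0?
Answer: 20001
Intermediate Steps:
R = 0 (R = 7*(5*0) = 7*0 = 0)
b(W) = (-4 + W)²
D(F, K) = 25 (D(F, K) = (-4 - 1)² = (-5)² = 25)
Y(L) = 7 + L² (Y(L) = 7 + L*(L + 0) = 7 + L*L = 7 + L²)
D(-11, q(1)) + Y(-9)*227 = 25 + (7 + (-9)²)*227 = 25 + (7 + 81)*227 = 25 + 88*227 = 25 + 19976 = 20001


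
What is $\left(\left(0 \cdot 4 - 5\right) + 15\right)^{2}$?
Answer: $100$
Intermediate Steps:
$\left(\left(0 \cdot 4 - 5\right) + 15\right)^{2} = \left(\left(0 - 5\right) + 15\right)^{2} = \left(-5 + 15\right)^{2} = 10^{2} = 100$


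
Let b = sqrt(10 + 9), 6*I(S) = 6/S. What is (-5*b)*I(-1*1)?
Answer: 5*sqrt(19) ≈ 21.794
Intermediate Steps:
I(S) = 1/S (I(S) = (6/S)/6 = 1/S)
b = sqrt(19) ≈ 4.3589
(-5*b)*I(-1*1) = (-5*sqrt(19))/((-1*1)) = -5*sqrt(19)/(-1) = -5*sqrt(19)*(-1) = 5*sqrt(19)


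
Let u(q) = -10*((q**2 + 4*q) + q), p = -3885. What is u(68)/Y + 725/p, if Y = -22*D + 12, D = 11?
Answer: 3853693/17871 ≈ 215.64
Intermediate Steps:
Y = -230 (Y = -22*11 + 12 = -242 + 12 = -230)
u(q) = -50*q - 10*q**2 (u(q) = -10*(q**2 + 5*q) = -50*q - 10*q**2)
u(68)/Y + 725/p = -10*68*(5 + 68)/(-230) + 725/(-3885) = -10*68*73*(-1/230) + 725*(-1/3885) = -49640*(-1/230) - 145/777 = 4964/23 - 145/777 = 3853693/17871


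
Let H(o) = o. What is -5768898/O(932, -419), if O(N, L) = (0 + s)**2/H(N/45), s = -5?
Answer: -1792204312/375 ≈ -4.7792e+6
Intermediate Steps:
O(N, L) = 1125/N (O(N, L) = (0 - 5)**2/((N/45)) = (-5)**2/((N*(1/45))) = 25/((N/45)) = 25*(45/N) = 1125/N)
-5768898/O(932, -419) = -5768898/(1125/932) = -5768898/(1125*(1/932)) = -5768898/1125/932 = -5768898*932/1125 = -1792204312/375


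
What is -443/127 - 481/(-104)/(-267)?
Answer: -950947/271272 ≈ -3.5055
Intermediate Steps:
-443/127 - 481/(-104)/(-267) = -443*1/127 - 481*(-1/104)*(-1/267) = -443/127 + (37/8)*(-1/267) = -443/127 - 37/2136 = -950947/271272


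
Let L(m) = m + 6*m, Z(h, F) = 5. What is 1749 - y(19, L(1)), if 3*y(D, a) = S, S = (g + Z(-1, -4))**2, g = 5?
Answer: 5147/3 ≈ 1715.7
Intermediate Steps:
L(m) = 7*m
S = 100 (S = (5 + 5)**2 = 10**2 = 100)
y(D, a) = 100/3 (y(D, a) = (1/3)*100 = 100/3)
1749 - y(19, L(1)) = 1749 - 1*100/3 = 1749 - 100/3 = 5147/3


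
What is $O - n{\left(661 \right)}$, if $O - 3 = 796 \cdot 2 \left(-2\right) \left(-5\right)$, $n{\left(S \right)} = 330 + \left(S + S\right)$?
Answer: $14271$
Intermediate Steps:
$n{\left(S \right)} = 330 + 2 S$
$O = 15923$ ($O = 3 + 796 \cdot 2 \left(-2\right) \left(-5\right) = 3 + 796 \left(\left(-4\right) \left(-5\right)\right) = 3 + 796 \cdot 20 = 3 + 15920 = 15923$)
$O - n{\left(661 \right)} = 15923 - \left(330 + 2 \cdot 661\right) = 15923 - \left(330 + 1322\right) = 15923 - 1652 = 14271$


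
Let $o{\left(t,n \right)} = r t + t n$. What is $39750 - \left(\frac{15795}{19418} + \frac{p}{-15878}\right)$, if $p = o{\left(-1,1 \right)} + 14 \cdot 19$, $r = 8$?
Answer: $\frac{3063858651604}{77079751} \approx 39749.0$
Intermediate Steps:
$o{\left(t,n \right)} = 8 t + n t$ ($o{\left(t,n \right)} = 8 t + t n = 8 t + n t$)
$p = 257$ ($p = - (8 + 1) + 14 \cdot 19 = \left(-1\right) 9 + 266 = -9 + 266 = 257$)
$39750 - \left(\frac{15795}{19418} + \frac{p}{-15878}\right) = 39750 - \left(\frac{15795}{19418} + \frac{257}{-15878}\right) = 39750 - \left(15795 \cdot \frac{1}{19418} + 257 \left(- \frac{1}{15878}\right)\right) = 39750 - \left(\frac{15795}{19418} - \frac{257}{15878}\right) = 39750 - \frac{61450646}{77079751} = \frac{3063858651604}{77079751}$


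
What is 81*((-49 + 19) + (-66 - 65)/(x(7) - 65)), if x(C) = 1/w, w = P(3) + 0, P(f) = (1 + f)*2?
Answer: -392094/173 ≈ -2266.4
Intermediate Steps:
P(f) = 2 + 2*f
w = 8 (w = (2 + 2*3) + 0 = (2 + 6) + 0 = 8 + 0 = 8)
x(C) = ⅛ (x(C) = 1/8 = ⅛)
81*((-49 + 19) + (-66 - 65)/(x(7) - 65)) = 81*((-49 + 19) + (-66 - 65)/(⅛ - 65)) = 81*(-30 - 131/(-519/8)) = 81*(-30 - 131*(-8/519)) = 81*(-30 + 1048/519) = 81*(-14522/519) = -392094/173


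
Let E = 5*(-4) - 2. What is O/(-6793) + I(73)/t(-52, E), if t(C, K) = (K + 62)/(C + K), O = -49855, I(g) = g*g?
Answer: -1338399089/135860 ≈ -9851.3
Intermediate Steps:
I(g) = g**2
E = -22 (E = -20 - 2 = -22)
t(C, K) = (62 + K)/(C + K)
O/(-6793) + I(73)/t(-52, E) = -49855/(-6793) + 73**2/(((62 - 22)/(-52 - 22))) = -49855*(-1/6793) + 5329/((40/(-74))) = 49855/6793 + 5329/((-1/74*40)) = 49855/6793 + 5329/(-20/37) = 49855/6793 + 5329*(-37/20) = 49855/6793 - 197173/20 = -1338399089/135860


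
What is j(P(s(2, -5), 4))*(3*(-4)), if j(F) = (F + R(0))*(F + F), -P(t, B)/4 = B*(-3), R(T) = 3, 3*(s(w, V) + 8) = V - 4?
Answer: -58752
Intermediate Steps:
s(w, V) = -28/3 + V/3 (s(w, V) = -8 + (V - 4)/3 = -8 + (-4 + V)/3 = -8 + (-4/3 + V/3) = -28/3 + V/3)
P(t, B) = 12*B (P(t, B) = -4*B*(-3) = -(-12)*B = 12*B)
j(F) = 2*F*(3 + F) (j(F) = (F + 3)*(F + F) = (3 + F)*(2*F) = 2*F*(3 + F))
j(P(s(2, -5), 4))*(3*(-4)) = (2*(12*4)*(3 + 12*4))*(3*(-4)) = (2*48*(3 + 48))*(-12) = (2*48*51)*(-12) = 4896*(-12) = -58752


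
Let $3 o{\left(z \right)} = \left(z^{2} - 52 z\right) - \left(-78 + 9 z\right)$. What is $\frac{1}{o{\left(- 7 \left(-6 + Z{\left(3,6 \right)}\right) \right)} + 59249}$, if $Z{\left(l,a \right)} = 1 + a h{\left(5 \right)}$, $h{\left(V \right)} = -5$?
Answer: $\frac{3}{222905} \approx 1.3459 \cdot 10^{-5}$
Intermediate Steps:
$Z{\left(l,a \right)} = 1 - 5 a$ ($Z{\left(l,a \right)} = 1 + a \left(-5\right) = 1 - 5 a$)
$o{\left(z \right)} = 26 - \frac{61 z}{3} + \frac{z^{2}}{3}$ ($o{\left(z \right)} = \frac{\left(z^{2} - 52 z\right) - \left(-78 + 9 z\right)}{3} = \frac{78 + z^{2} - 61 z}{3} = 26 - \frac{61 z}{3} + \frac{z^{2}}{3}$)
$\frac{1}{o{\left(- 7 \left(-6 + Z{\left(3,6 \right)}\right) \right)} + 59249} = \frac{1}{\left(26 - \frac{61 \left(- 7 \left(-6 + \left(1 - 30\right)\right)\right)}{3} + \frac{\left(- 7 \left(-6 + \left(1 - 30\right)\right)\right)^{2}}{3}\right) + 59249} = \frac{1}{\left(26 - \frac{61 \left(- 7 \left(-6 - 29\right)\right)}{3} + \frac{\left(- 7 \left(-6 - 29\right)\right)^{2}}{3}\right) + 59249} = \frac{1}{\left(26 - \frac{61 \left(\left(-7\right) \left(-35\right)\right)}{3} + \frac{\left(\left(-7\right) \left(-35\right)\right)^{2}}{3}\right) + 59249} = \frac{1}{\left(26 - \frac{14945}{3} + \frac{245^{2}}{3}\right) + 59249} = \frac{1}{\left(26 - \frac{14945}{3} + \frac{1}{3} \cdot 60025\right) + 59249} = \frac{1}{\left(26 - \frac{14945}{3} + \frac{60025}{3}\right) + 59249} = \frac{1}{\frac{45158}{3} + 59249} = \frac{1}{\frac{222905}{3}} = \frac{3}{222905}$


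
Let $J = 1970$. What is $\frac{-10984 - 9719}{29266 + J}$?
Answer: $- \frac{6901}{10412} \approx -0.66279$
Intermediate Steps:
$\frac{-10984 - 9719}{29266 + J} = \frac{-10984 - 9719}{29266 + 1970} = - \frac{20703}{31236} = \left(-20703\right) \frac{1}{31236} = - \frac{6901}{10412}$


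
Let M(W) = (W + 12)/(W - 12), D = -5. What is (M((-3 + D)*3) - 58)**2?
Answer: 29929/9 ≈ 3325.4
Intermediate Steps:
M(W) = (12 + W)/(-12 + W)
(M((-3 + D)*3) - 58)**2 = ((12 + (-3 - 5)*3)/(-12 + (-3 - 5)*3) - 58)**2 = ((12 - 8*3)/(-12 - 8*3) - 58)**2 = ((12 - 24)/(-12 - 24) - 58)**2 = (-12/(-36) - 58)**2 = (-1/36*(-12) - 58)**2 = (1/3 - 58)**2 = (-173/3)**2 = 29929/9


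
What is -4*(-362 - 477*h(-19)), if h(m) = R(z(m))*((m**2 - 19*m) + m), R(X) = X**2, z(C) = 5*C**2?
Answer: 4370067126548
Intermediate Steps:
h(m) = 25*m**4*(m**2 - 18*m) (h(m) = (5*m**2)**2*((m**2 - 19*m) + m) = (25*m**4)*(m**2 - 18*m) = 25*m**4*(m**2 - 18*m))
-4*(-362 - 477*h(-19)) = -4*(-362 - 11925*(-19)**5*(-18 - 19)) = -4*(-362 - 11925*(-2476099)*(-37)) = -4*(-362 - 477*2290391575) = -4*(-362 - 1092516781275) = -4*(-1092516781637) = 4370067126548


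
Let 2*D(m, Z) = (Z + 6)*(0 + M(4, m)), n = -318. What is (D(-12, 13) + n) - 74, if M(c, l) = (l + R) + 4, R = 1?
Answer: -917/2 ≈ -458.50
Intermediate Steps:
M(c, l) = 5 + l (M(c, l) = (l + 1) + 4 = (1 + l) + 4 = 5 + l)
D(m, Z) = (5 + m)*(6 + Z)/2 (D(m, Z) = ((Z + 6)*(0 + (5 + m)))/2 = ((6 + Z)*(5 + m))/2 = ((5 + m)*(6 + Z))/2 = (5 + m)*(6 + Z)/2)
(D(-12, 13) + n) - 74 = ((5 - 12)*(6 + 13)/2 - 318) - 74 = ((½)*(-7)*19 - 318) - 74 = (-133/2 - 318) - 74 = -769/2 - 74 = -917/2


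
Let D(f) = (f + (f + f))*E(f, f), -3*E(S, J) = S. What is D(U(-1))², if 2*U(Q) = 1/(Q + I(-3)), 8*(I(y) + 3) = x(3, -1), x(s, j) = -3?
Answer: 256/1500625 ≈ 0.00017060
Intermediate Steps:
E(S, J) = -S/3
I(y) = -27/8 (I(y) = -3 + (⅛)*(-3) = -3 - 3/8 = -27/8)
U(Q) = 1/(2*(-27/8 + Q)) (U(Q) = 1/(2*(Q - 27/8)) = 1/(2*(-27/8 + Q)))
D(f) = -f² (D(f) = (f + (f + f))*(-f/3) = (f + 2*f)*(-f/3) = (3*f)*(-f/3) = -f²)
D(U(-1))² = (-(4/(-27 + 8*(-1)))²)² = (-(4/(-27 - 8))²)² = (-(4/(-35))²)² = (-(4*(-1/35))²)² = (-(-4/35)²)² = (-1*16/1225)² = (-16/1225)² = 256/1500625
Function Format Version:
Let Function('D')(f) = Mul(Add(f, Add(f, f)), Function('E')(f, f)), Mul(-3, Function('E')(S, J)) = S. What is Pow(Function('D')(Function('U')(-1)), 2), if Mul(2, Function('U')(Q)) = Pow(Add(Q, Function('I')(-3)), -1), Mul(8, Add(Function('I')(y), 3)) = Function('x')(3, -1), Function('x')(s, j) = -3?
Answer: Rational(256, 1500625) ≈ 0.00017060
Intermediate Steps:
Function('E')(S, J) = Mul(Rational(-1, 3), S)
Function('I')(y) = Rational(-27, 8) (Function('I')(y) = Add(-3, Mul(Rational(1, 8), -3)) = Add(-3, Rational(-3, 8)) = Rational(-27, 8))
Function('U')(Q) = Mul(Rational(1, 2), Pow(Add(Rational(-27, 8), Q), -1)) (Function('U')(Q) = Mul(Rational(1, 2), Pow(Add(Q, Rational(-27, 8)), -1)) = Mul(Rational(1, 2), Pow(Add(Rational(-27, 8), Q), -1)))
Function('D')(f) = Mul(-1, Pow(f, 2)) (Function('D')(f) = Mul(Add(f, Add(f, f)), Mul(Rational(-1, 3), f)) = Mul(Add(f, Mul(2, f)), Mul(Rational(-1, 3), f)) = Mul(Mul(3, f), Mul(Rational(-1, 3), f)) = Mul(-1, Pow(f, 2)))
Pow(Function('D')(Function('U')(-1)), 2) = Pow(Mul(-1, Pow(Mul(4, Pow(Add(-27, Mul(8, -1)), -1)), 2)), 2) = Pow(Mul(-1, Pow(Mul(4, Pow(Add(-27, -8), -1)), 2)), 2) = Pow(Mul(-1, Pow(Mul(4, Pow(-35, -1)), 2)), 2) = Pow(Mul(-1, Pow(Mul(4, Rational(-1, 35)), 2)), 2) = Pow(Mul(-1, Pow(Rational(-4, 35), 2)), 2) = Pow(Mul(-1, Rational(16, 1225)), 2) = Pow(Rational(-16, 1225), 2) = Rational(256, 1500625)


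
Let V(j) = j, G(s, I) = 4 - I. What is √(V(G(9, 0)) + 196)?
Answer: 10*√2 ≈ 14.142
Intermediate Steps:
√(V(G(9, 0)) + 196) = √((4 - 1*0) + 196) = √((4 + 0) + 196) = √(4 + 196) = √200 = 10*√2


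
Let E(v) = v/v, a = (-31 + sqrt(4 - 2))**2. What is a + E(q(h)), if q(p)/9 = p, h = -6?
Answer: 964 - 62*sqrt(2) ≈ 876.32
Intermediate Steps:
q(p) = 9*p
a = (-31 + sqrt(2))**2 ≈ 875.32
E(v) = 1
a + E(q(h)) = (31 - sqrt(2))**2 + 1 = 1 + (31 - sqrt(2))**2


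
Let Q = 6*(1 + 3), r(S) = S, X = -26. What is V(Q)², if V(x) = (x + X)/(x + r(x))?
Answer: 1/576 ≈ 0.0017361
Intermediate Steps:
Q = 24 (Q = 6*4 = 24)
V(x) = (-26 + x)/(2*x) (V(x) = (x - 26)/(x + x) = (-26 + x)/((2*x)) = (-26 + x)*(1/(2*x)) = (-26 + x)/(2*x))
V(Q)² = ((½)*(-26 + 24)/24)² = ((½)*(1/24)*(-2))² = (-1/24)² = 1/576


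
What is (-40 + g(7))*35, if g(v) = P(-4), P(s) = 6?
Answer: -1190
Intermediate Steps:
g(v) = 6
(-40 + g(7))*35 = (-40 + 6)*35 = -34*35 = -1190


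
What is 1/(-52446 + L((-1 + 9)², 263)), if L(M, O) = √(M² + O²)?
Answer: -52446/2750509651 - √73265/2750509651 ≈ -1.9166e-5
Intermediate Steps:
1/(-52446 + L((-1 + 9)², 263)) = 1/(-52446 + √(((-1 + 9)²)² + 263²)) = 1/(-52446 + √((8²)² + 69169)) = 1/(-52446 + √(64² + 69169)) = 1/(-52446 + √(4096 + 69169)) = 1/(-52446 + √73265)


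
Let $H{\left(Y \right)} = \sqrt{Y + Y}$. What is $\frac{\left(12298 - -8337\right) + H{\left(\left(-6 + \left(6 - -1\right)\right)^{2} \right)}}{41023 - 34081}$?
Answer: $\frac{20635}{6942} + \frac{\sqrt{2}}{6942} \approx 2.9727$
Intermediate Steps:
$H{\left(Y \right)} = \sqrt{2} \sqrt{Y}$ ($H{\left(Y \right)} = \sqrt{2 Y} = \sqrt{2} \sqrt{Y}$)
$\frac{\left(12298 - -8337\right) + H{\left(\left(-6 + \left(6 - -1\right)\right)^{2} \right)}}{41023 - 34081} = \frac{\left(12298 - -8337\right) + \sqrt{2} \sqrt{\left(-6 + \left(6 - -1\right)\right)^{2}}}{41023 - 34081} = \frac{\left(12298 + 8337\right) + \sqrt{2} \sqrt{\left(-6 + \left(6 + 1\right)\right)^{2}}}{6942} = \left(20635 + \sqrt{2} \sqrt{\left(-6 + 7\right)^{2}}\right) \frac{1}{6942} = \left(20635 + \sqrt{2} \sqrt{1^{2}}\right) \frac{1}{6942} = \left(20635 + \sqrt{2} \sqrt{1}\right) \frac{1}{6942} = \left(20635 + \sqrt{2} \cdot 1\right) \frac{1}{6942} = \left(20635 + \sqrt{2}\right) \frac{1}{6942} = \frac{20635}{6942} + \frac{\sqrt{2}}{6942}$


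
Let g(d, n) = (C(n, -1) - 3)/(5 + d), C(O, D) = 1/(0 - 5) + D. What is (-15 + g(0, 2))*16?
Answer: -6336/25 ≈ -253.44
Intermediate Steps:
C(O, D) = -⅕ + D (C(O, D) = 1/(-5) + D = -⅕ + D)
g(d, n) = -21/(5*(5 + d)) (g(d, n) = ((-⅕ - 1) - 3)/(5 + d) = (-6/5 - 3)/(5 + d) = -21/(5*(5 + d)))
(-15 + g(0, 2))*16 = (-15 - 21/(25 + 5*0))*16 = (-15 - 21/(25 + 0))*16 = (-15 - 21/25)*16 = -396/25*16 = -6336/25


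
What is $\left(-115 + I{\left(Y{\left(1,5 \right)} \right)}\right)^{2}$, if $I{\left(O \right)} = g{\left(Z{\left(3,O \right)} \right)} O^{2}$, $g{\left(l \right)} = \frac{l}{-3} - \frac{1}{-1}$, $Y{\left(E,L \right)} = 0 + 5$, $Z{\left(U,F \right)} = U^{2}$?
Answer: $27225$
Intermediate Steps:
$Y{\left(E,L \right)} = 5$
$g{\left(l \right)} = 1 - \frac{l}{3}$ ($g{\left(l \right)} = l \left(- \frac{1}{3}\right) - -1 = - \frac{l}{3} + 1 = 1 - \frac{l}{3}$)
$I{\left(O \right)} = - 2 O^{2}$ ($I{\left(O \right)} = \left(1 - \frac{3^{2}}{3}\right) O^{2} = \left(1 - 3\right) O^{2} = - 2 O^{2}$)
$\left(-115 + I{\left(Y{\left(1,5 \right)} \right)}\right)^{2} = \left(-115 - 2 \cdot 5^{2}\right)^{2} = \left(-115 - 50\right)^{2} = \left(-165\right)^{2} = 27225$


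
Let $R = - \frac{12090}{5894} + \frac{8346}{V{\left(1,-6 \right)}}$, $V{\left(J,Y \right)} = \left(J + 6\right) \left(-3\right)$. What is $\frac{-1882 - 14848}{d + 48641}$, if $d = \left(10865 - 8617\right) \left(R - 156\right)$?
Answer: $\frac{1408666}{101046535} \approx 0.013941$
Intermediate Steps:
$V{\left(J,Y \right)} = -18 - 3 J$ ($V{\left(J,Y \right)} = \left(6 + J\right) \left(-3\right) = -18 - 3 J$)
$R = - \frac{168181}{421}$ ($R = - \frac{12090}{5894} + \frac{8346}{-18 - 3} = \left(-12090\right) \frac{1}{5894} + \frac{8346}{-18 - 3} = - \frac{6045}{2947} + \frac{8346}{-21} = - \frac{6045}{2947} + 8346 \left(- \frac{1}{21}\right) = - \frac{6045}{2947} - \frac{2782}{7} = - \frac{168181}{421} \approx -399.48$)
$d = - \frac{525710536}{421}$ ($d = \left(10865 - 8617\right) \left(- \frac{168181}{421} - 156\right) = 2248 \left(- \frac{233857}{421}\right) = - \frac{525710536}{421} \approx -1.2487 \cdot 10^{6}$)
$\frac{-1882 - 14848}{d + 48641} = \frac{-1882 - 14848}{- \frac{525710536}{421} + 48641} = - \frac{16730}{- \frac{505232675}{421}} = \left(-16730\right) \left(- \frac{421}{505232675}\right) = \frac{1408666}{101046535}$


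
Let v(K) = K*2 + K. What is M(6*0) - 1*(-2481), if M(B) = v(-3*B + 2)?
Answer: 2487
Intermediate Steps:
v(K) = 3*K (v(K) = 2*K + K = 3*K)
M(B) = 6 - 9*B (M(B) = 3*(-3*B + 2) = 3*(2 - 3*B) = 6 - 9*B)
M(6*0) - 1*(-2481) = (6 - 54*0) - 1*(-2481) = (6 - 9*0) + 2481 = (6 + 0) + 2481 = 6 + 2481 = 2487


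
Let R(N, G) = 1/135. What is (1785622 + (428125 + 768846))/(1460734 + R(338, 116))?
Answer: 402650055/197199091 ≈ 2.0418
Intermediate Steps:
R(N, G) = 1/135
(1785622 + (428125 + 768846))/(1460734 + R(338, 116)) = (1785622 + (428125 + 768846))/(1460734 + 1/135) = (1785622 + 1196971)/(197199091/135) = 2982593*(135/197199091) = 402650055/197199091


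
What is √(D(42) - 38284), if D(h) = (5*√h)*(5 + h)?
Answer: √(-38284 + 235*√42) ≈ 191.73*I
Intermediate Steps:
D(h) = 5*√h*(5 + h)
√(D(42) - 38284) = √(5*√42*(5 + 42) - 38284) = √(5*√42*47 - 38284) = √(235*√42 - 38284) = √(-38284 + 235*√42)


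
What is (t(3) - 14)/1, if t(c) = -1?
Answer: -15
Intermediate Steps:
(t(3) - 14)/1 = (-1 - 14)/1 = 1*(-15) = -15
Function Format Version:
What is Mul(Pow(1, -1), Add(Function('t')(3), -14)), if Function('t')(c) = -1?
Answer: -15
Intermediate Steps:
Mul(Pow(1, -1), Add(Function('t')(3), -14)) = Mul(Pow(1, -1), Add(-1, -14)) = Mul(1, -15) = -15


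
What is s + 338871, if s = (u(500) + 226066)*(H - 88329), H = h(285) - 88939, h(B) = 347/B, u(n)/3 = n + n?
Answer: -11572554366943/285 ≈ -4.0605e+10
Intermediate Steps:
u(n) = 6*n (u(n) = 3*(n + n) = 3*(2*n) = 6*n)
H = -25347268/285 (H = 347/285 - 88939 = -25347268/285 ≈ -88938.)
s = -11572650945178/285 (s = (6*500 + 226066)*(-25347268/285 - 88329) = (3000 + 226066)*(-50521033/285) = 229066*(-50521033/285) = -11572650945178/285 ≈ -4.0606e+10)
s + 338871 = -11572650945178/285 + 338871 = -11572554366943/285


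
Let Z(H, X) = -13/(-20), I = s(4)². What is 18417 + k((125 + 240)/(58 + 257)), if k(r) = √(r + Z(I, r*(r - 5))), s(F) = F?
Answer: 18417 + √79765/210 ≈ 18418.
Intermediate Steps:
I = 16 (I = 4² = 16)
Z(H, X) = 13/20 (Z(H, X) = -13*(-1/20) = 13/20)
k(r) = √(13/20 + r) (k(r) = √(r + 13/20) = √(13/20 + r))
18417 + k((125 + 240)/(58 + 257)) = 18417 + √(65 + 100*((125 + 240)/(58 + 257)))/10 = 18417 + √(65 + 100*(365/315))/10 = 18417 + √(65 + 100*(365*(1/315)))/10 = 18417 + √(65 + 100*(73/63))/10 = 18417 + √(65 + 7300/63)/10 = 18417 + √(11395/63)/10 = 18417 + (√79765/21)/10 = 18417 + √79765/210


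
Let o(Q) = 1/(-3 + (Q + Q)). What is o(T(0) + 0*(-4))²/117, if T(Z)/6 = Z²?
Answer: 1/1053 ≈ 0.00094967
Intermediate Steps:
T(Z) = 6*Z²
o(Q) = 1/(-3 + 2*Q)
o(T(0) + 0*(-4))²/117 = (1/(-3 + 2*(6*0² + 0*(-4))))²/117 = (1/(-3 + 2*(6*0 + 0)))²*(1/117) = (1/(-3 + 2*(0 + 0)))²*(1/117) = (1/(-3 + 2*0))²*(1/117) = (1/(-3 + 0))²*(1/117) = (1/(-3))²*(1/117) = (-⅓)²*(1/117) = (⅑)*(1/117) = 1/1053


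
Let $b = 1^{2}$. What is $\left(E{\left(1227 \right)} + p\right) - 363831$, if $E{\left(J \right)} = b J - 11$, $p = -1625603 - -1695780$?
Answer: $-292438$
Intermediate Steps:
$b = 1$
$p = 70177$ ($p = -1625603 + 1695780 = 70177$)
$E{\left(J \right)} = -11 + J$ ($E{\left(J \right)} = 1 J - 11 = J - 11 = -11 + J$)
$\left(E{\left(1227 \right)} + p\right) - 363831 = \left(\left(-11 + 1227\right) + 70177\right) - 363831 = \left(1216 + 70177\right) - 363831 = 71393 - 363831 = -292438$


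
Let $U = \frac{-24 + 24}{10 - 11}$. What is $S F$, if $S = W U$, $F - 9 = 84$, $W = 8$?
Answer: $0$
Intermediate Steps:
$U = 0$ ($U = \frac{0}{-1} = 0 \left(-1\right) = 0$)
$F = 93$ ($F = 9 + 84 = 93$)
$S = 0$ ($S = 8 \cdot 0 = 0$)
$S F = 0 \cdot 93 = 0$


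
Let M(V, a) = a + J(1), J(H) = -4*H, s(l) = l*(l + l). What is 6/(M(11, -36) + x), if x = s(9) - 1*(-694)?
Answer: 1/136 ≈ 0.0073529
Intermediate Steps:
s(l) = 2*l**2 (s(l) = l*(2*l) = 2*l**2)
M(V, a) = -4 + a (M(V, a) = a - 4*1 = a - 4 = -4 + a)
x = 856 (x = 2*9**2 - 1*(-694) = 2*81 + 694 = 162 + 694 = 856)
6/(M(11, -36) + x) = 6/((-4 - 36) + 856) = 6/(-40 + 856) = 6/816 = 6*(1/816) = 1/136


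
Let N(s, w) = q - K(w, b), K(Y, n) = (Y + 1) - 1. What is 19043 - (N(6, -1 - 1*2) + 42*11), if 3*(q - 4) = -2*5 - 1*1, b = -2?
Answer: 55733/3 ≈ 18578.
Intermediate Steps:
K(Y, n) = Y (K(Y, n) = (1 + Y) - 1 = Y)
q = ⅓ (q = 4 + (-2*5 - 1*1)/3 = 4 + (-10 - 1)/3 = 4 + (⅓)*(-11) = 4 - 11/3 = ⅓ ≈ 0.33333)
N(s, w) = ⅓ - w
19043 - (N(6, -1 - 1*2) + 42*11) = 19043 - ((⅓ - (-1 - 1*2)) + 42*11) = 19043 - ((⅓ - (-1 - 2)) + 462) = 19043 - ((⅓ - 1*(-3)) + 462) = 19043 - ((⅓ + 3) + 462) = 19043 - (10/3 + 462) = 19043 - 1*1396/3 = 19043 - 1396/3 = 55733/3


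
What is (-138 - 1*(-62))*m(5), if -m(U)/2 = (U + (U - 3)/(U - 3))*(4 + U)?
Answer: 8208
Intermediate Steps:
m(U) = -2*(1 + U)*(4 + U) (m(U) = -2*(U + (U - 3)/(U - 3))*(4 + U) = -2*(U + (-3 + U)/(-3 + U))*(4 + U) = -2*(U + 1)*(4 + U) = -2*(1 + U)*(4 + U))
(-138 - 1*(-62))*m(5) = (-138 - 1*(-62))*(-8 - 10*5 - 2*5²) = (-138 + 62)*(-8 - 50 - 2*25) = -76*(-8 - 50 - 50) = -76*(-108) = 8208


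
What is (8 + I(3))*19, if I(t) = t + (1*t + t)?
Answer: 323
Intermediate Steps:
I(t) = 3*t (I(t) = t + (t + t) = t + 2*t = 3*t)
(8 + I(3))*19 = (8 + 3*3)*19 = (8 + 9)*19 = 17*19 = 323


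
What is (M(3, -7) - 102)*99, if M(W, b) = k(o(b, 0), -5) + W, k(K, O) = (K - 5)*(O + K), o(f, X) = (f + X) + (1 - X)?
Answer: 2178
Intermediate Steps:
o(f, X) = 1 + f (o(f, X) = (X + f) + (1 - X) = 1 + f)
k(K, O) = (-5 + K)*(K + O)
M(W, b) = 15 + W + (1 + b)**2 - 10*b (M(W, b) = ((1 + b)**2 - 5*(1 + b) - 5*(-5) + (1 + b)*(-5)) + W = ((1 + b)**2 + (-5 - 5*b) + 25 + (-5 - 5*b)) + W = (15 + (1 + b)**2 - 10*b) + W = 15 + W + (1 + b)**2 - 10*b)
(M(3, -7) - 102)*99 = ((16 + 3 + (-7)**2 - 8*(-7)) - 102)*99 = ((16 + 3 + 49 + 56) - 102)*99 = (124 - 102)*99 = 22*99 = 2178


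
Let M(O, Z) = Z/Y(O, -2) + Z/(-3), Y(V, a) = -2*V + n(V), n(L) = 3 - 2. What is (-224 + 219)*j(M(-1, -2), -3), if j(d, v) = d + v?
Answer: 15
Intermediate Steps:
n(L) = 1
Y(V, a) = 1 - 2*V (Y(V, a) = -2*V + 1 = 1 - 2*V)
M(O, Z) = -Z/3 + Z/(1 - 2*O) (M(O, Z) = Z/(1 - 2*O) + Z/(-3) = Z/(1 - 2*O) + Z*(-1/3) = Z/(1 - 2*O) - Z/3 = -Z/3 + Z/(1 - 2*O))
(-224 + 219)*j(M(-1, -2), -3) = (-224 + 219)*((2/3)*(-2)*(-1 - 1*(-1))/(-1 + 2*(-1)) - 3) = -5*((2/3)*(-2)*(-1 + 1)/(-1 - 2) - 3) = -5*((2/3)*(-2)*0/(-3) - 3) = -5*((2/3)*(-2)*(-1/3)*0 - 3) = -5*(0 - 3) = -5*(-3) = 15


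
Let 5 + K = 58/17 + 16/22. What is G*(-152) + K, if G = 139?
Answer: -3951097/187 ≈ -21129.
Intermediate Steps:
K = -161/187 (K = -5 + (58/17 + 16/22) = -5 + (58*(1/17) + 16*(1/22)) = -5 + (58/17 + 8/11) = -5 + 774/187 = -161/187 ≈ -0.86096)
G*(-152) + K = 139*(-152) - 161/187 = -21128 - 161/187 = -3951097/187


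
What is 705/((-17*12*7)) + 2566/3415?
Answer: 418891/1625540 ≈ 0.25769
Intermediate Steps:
705/((-17*12*7)) + 2566/3415 = 705/((-204*7)) + 2566*(1/3415) = 705/(-1428) + 2566/3415 = 705*(-1/1428) + 2566/3415 = -235/476 + 2566/3415 = 418891/1625540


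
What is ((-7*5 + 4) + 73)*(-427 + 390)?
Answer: -1554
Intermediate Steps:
((-7*5 + 4) + 73)*(-427 + 390) = ((-35 + 4) + 73)*(-37) = (-31 + 73)*(-37) = 42*(-37) = -1554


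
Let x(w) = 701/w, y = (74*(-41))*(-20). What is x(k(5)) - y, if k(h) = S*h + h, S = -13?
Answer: -3641501/60 ≈ -60692.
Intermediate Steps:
k(h) = -12*h (k(h) = -13*h + h = -12*h)
y = 60680 (y = -3034*(-20) = 60680)
x(k(5)) - y = 701/((-12*5)) - 1*60680 = 701/(-60) - 60680 = 701*(-1/60) - 60680 = -701/60 - 60680 = -3641501/60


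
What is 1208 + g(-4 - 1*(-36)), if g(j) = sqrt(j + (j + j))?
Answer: 1208 + 4*sqrt(6) ≈ 1217.8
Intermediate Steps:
g(j) = sqrt(3)*sqrt(j) (g(j) = sqrt(j + 2*j) = sqrt(3*j) = sqrt(3)*sqrt(j))
1208 + g(-4 - 1*(-36)) = 1208 + sqrt(3)*sqrt(-4 - 1*(-36)) = 1208 + sqrt(3)*sqrt(-4 + 36) = 1208 + sqrt(3)*sqrt(32) = 1208 + sqrt(3)*(4*sqrt(2)) = 1208 + 4*sqrt(6)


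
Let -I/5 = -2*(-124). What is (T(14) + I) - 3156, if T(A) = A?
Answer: -4382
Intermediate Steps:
I = -1240 (I = -(-10)*(-124) = -5*248 = -1240)
(T(14) + I) - 3156 = (14 - 1240) - 3156 = -1226 - 3156 = -4382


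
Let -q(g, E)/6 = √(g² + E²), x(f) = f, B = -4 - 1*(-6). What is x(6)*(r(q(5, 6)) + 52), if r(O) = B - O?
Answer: 324 + 36*√61 ≈ 605.17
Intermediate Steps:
B = 2 (B = -4 + 6 = 2)
q(g, E) = -6*√(E² + g²) (q(g, E) = -6*√(g² + E²) = -6*√(E² + g²))
r(O) = 2 - O
x(6)*(r(q(5, 6)) + 52) = 6*((2 - (-6)*√(6² + 5²)) + 52) = 6*((2 - (-6)*√(36 + 25)) + 52) = 6*((2 - (-6)*√61) + 52) = 6*((2 + 6*√61) + 52) = 6*(54 + 6*√61) = 324 + 36*√61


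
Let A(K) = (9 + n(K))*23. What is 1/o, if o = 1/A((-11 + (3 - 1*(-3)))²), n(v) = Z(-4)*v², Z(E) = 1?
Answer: 14582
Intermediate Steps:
n(v) = v² (n(v) = 1*v² = v²)
A(K) = 207 + 23*K² (A(K) = (9 + K²)*23 = 207 + 23*K²)
o = 1/14582 (o = 1/(207 + 23*((-11 + (3 - 1*(-3)))²)²) = 1/(207 + 23*((-11 + (3 + 3))²)²) = 1/(207 + 23*((-11 + 6)²)²) = 1/(207 + 23*((-5)²)²) = 1/(207 + 23*25²) = 1/(207 + 23*625) = 1/(207 + 14375) = 1/14582 ≈ 6.8578e-5)
1/o = 1/(1/14582) = 14582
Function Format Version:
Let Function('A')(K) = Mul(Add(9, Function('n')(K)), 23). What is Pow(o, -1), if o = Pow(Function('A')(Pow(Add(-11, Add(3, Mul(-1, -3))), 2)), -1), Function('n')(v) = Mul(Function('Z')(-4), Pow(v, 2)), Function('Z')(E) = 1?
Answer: 14582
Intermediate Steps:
Function('n')(v) = Pow(v, 2) (Function('n')(v) = Mul(1, Pow(v, 2)) = Pow(v, 2))
Function('A')(K) = Add(207, Mul(23, Pow(K, 2))) (Function('A')(K) = Mul(Add(9, Pow(K, 2)), 23) = Add(207, Mul(23, Pow(K, 2))))
o = Rational(1, 14582) (o = Pow(Add(207, Mul(23, Pow(Pow(Add(-11, Add(3, Mul(-1, -3))), 2), 2))), -1) = Pow(Add(207, Mul(23, Pow(Pow(Add(-11, Add(3, 3)), 2), 2))), -1) = Pow(Add(207, Mul(23, Pow(Pow(Add(-11, 6), 2), 2))), -1) = Pow(Add(207, Mul(23, Pow(Pow(-5, 2), 2))), -1) = Pow(Add(207, Mul(23, Pow(25, 2))), -1) = Pow(Add(207, Mul(23, 625)), -1) = Pow(Add(207, 14375), -1) = Pow(14582, -1) = Rational(1, 14582) ≈ 6.8578e-5)
Pow(o, -1) = Pow(Rational(1, 14582), -1) = 14582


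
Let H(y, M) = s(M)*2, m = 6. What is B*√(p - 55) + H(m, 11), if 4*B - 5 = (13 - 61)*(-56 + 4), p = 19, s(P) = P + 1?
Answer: 24 + 7503*I/2 ≈ 24.0 + 3751.5*I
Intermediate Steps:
s(P) = 1 + P
B = 2501/4 (B = 5/4 + ((13 - 61)*(-56 + 4))/4 = 5/4 + (-48*(-52))/4 = 5/4 + (¼)*2496 = 5/4 + 624 = 2501/4 ≈ 625.25)
H(y, M) = 2 + 2*M (H(y, M) = (1 + M)*2 = 2 + 2*M)
B*√(p - 55) + H(m, 11) = 2501*√(19 - 55)/4 + (2 + 2*11) = 2501*√(-36)/4 + (2 + 22) = 2501*(6*I)/4 + 24 = 7503*I/2 + 24 = 24 + 7503*I/2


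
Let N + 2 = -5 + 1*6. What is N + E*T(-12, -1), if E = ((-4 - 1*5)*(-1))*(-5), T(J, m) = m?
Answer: 44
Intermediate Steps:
N = -1 (N = -2 + (-5 + 1*6) = -2 + (-5 + 6) = -2 + 1 = -1)
E = -45 (E = ((-4 - 5)*(-1))*(-5) = -9*(-1)*(-5) = 9*(-5) = -45)
N + E*T(-12, -1) = -1 - 45*(-1) = -1 + 45 = 44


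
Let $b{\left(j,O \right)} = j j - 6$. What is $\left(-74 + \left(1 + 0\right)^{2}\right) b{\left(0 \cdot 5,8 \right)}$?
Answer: $438$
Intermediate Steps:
$b{\left(j,O \right)} = -6 + j^{2}$ ($b{\left(j,O \right)} = j^{2} - 6 = -6 + j^{2}$)
$\left(-74 + \left(1 + 0\right)^{2}\right) b{\left(0 \cdot 5,8 \right)} = \left(-74 + \left(1 + 0\right)^{2}\right) \left(-6 + \left(0 \cdot 5\right)^{2}\right) = \left(-74 + 1^{2}\right) \left(-6 + 0^{2}\right) = \left(-74 + 1\right) \left(-6 + 0\right) = \left(-73\right) \left(-6\right) = 438$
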